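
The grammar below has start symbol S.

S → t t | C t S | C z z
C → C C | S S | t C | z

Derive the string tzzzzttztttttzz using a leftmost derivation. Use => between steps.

S=>Czz=>SSzz=>CtSSzz=>tCtSSzz=>tCCtSSzz=>tSSCtSSzz=>tCzzSCtSSzz=>tCCzzSCtSSzz=>tzCzzSCtSSzz=>tzzzzSCtSSzz=>tzzzzttCtSSzz=>tzzzzttztSSzz=>tzzzzttztttSzz=>tzzzzttztttttzz

S => Czz   [S → C z z]
Czz => SSzz   [C → S S]
SSzz => CtSSzz   [S → C t S]
CtSSzz => tCtSSzz   [C → t C]
tCtSSzz => tCCtSSzz   [C → C C]
tCCtSSzz => tSSCtSSzz   [C → S S]
tSSCtSSzz => tCzzSCtSSzz   [S → C z z]
tCzzSCtSSzz => tCCzzSCtSSzz   [C → C C]
tCCzzSCtSSzz => tzCzzSCtSSzz   [C → z]
tzCzzSCtSSzz => tzzzzSCtSSzz   [C → z]
tzzzzSCtSSzz => tzzzzttCtSSzz   [S → t t]
tzzzzttCtSSzz => tzzzzttztSSzz   [C → z]
tzzzzttztSSzz => tzzzzttztttSzz   [S → t t]
tzzzzttztttSzz => tzzzzttztttttzz   [S → t t]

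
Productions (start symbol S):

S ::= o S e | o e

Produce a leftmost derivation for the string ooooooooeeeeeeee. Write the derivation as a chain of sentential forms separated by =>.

S=>oSe=>ooSee=>oooSeee=>ooooSeeee=>oooooSeeeee=>ooooooSeeeeee=>oooooooSeeeeeee=>ooooooooeeeeeeee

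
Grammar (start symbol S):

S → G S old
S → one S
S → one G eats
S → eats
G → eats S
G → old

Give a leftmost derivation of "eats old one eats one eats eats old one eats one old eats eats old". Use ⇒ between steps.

S ⇒ G S old   [S → G S old]
G S old ⇒ eats S S old   [G → eats S]
eats S S old ⇒ eats G S old S old   [S → G S old]
eats G S old S old ⇒ eats old S old S old   [G → old]
eats old S old S old ⇒ eats old one G eats old S old   [S → one G eats]
eats old one G eats old S old ⇒ eats old one eats S eats old S old   [G → eats S]
eats old one eats S eats old S old ⇒ eats old one eats one S eats old S old   [S → one S]
eats old one eats one S eats old S old ⇒ eats old one eats one eats eats old S old   [S → eats]
eats old one eats one eats eats old S old ⇒ eats old one eats one eats eats old one G eats old   [S → one G eats]
eats old one eats one eats eats old one G eats old ⇒ eats old one eats one eats eats old one eats S eats old   [G → eats S]
eats old one eats one eats eats old one eats S eats old ⇒ eats old one eats one eats eats old one eats one G eats eats old   [S → one G eats]
eats old one eats one eats eats old one eats one G eats eats old ⇒ eats old one eats one eats eats old one eats one old eats eats old   [G → old]

S ⇒ G S old ⇒ eats S S old ⇒ eats G S old S old ⇒ eats old S old S old ⇒ eats old one G eats old S old ⇒ eats old one eats S eats old S old ⇒ eats old one eats one S eats old S old ⇒ eats old one eats one eats eats old S old ⇒ eats old one eats one eats eats old one G eats old ⇒ eats old one eats one eats eats old one eats S eats old ⇒ eats old one eats one eats eats old one eats one G eats eats old ⇒ eats old one eats one eats eats old one eats one old eats eats old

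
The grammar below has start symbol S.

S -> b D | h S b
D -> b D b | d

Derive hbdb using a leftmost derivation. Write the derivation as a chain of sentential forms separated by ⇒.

S ⇒ hSb   [S -> h S b]
hSb ⇒ hbDb   [S -> b D]
hbDb ⇒ hbdb   [D -> d]

S ⇒ hSb ⇒ hbDb ⇒ hbdb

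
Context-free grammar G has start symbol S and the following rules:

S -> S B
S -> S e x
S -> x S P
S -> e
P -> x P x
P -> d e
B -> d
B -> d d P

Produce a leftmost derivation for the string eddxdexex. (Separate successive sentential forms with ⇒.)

S ⇒ Sex ⇒ SBex ⇒ eBex ⇒ eddPex ⇒ eddxPxex ⇒ eddxdexex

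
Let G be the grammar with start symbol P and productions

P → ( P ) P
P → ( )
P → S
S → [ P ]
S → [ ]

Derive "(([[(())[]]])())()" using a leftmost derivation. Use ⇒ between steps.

P ⇒ (P)P ⇒ ((P)P)P ⇒ ((S)P)P ⇒ (([P])P)P ⇒ (([S])P)P ⇒ (([[P]])P)P ⇒ (([[(P)P]])P)P ⇒ (([[(())P]])P)P ⇒ (([[(())S]])P)P ⇒ (([[(())[]]])P)P ⇒ (([[(())[]]])())P ⇒ (([[(())[]]])())()

P ⇒ (P)P   [P → ( P ) P]
(P)P ⇒ ((P)P)P   [P → ( P ) P]
((P)P)P ⇒ ((S)P)P   [P → S]
((S)P)P ⇒ (([P])P)P   [S → [ P ]]
(([P])P)P ⇒ (([S])P)P   [P → S]
(([S])P)P ⇒ (([[P]])P)P   [S → [ P ]]
(([[P]])P)P ⇒ (([[(P)P]])P)P   [P → ( P ) P]
(([[(P)P]])P)P ⇒ (([[(())P]])P)P   [P → ( )]
(([[(())P]])P)P ⇒ (([[(())S]])P)P   [P → S]
(([[(())S]])P)P ⇒ (([[(())[]]])P)P   [S → [ ]]
(([[(())[]]])P)P ⇒ (([[(())[]]])())P   [P → ( )]
(([[(())[]]])())P ⇒ (([[(())[]]])())()   [P → ( )]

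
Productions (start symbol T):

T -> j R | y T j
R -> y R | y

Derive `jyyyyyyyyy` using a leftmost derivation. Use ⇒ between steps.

T ⇒ jR ⇒ jyR ⇒ jyyR ⇒ jyyyR ⇒ jyyyyR ⇒ jyyyyyR ⇒ jyyyyyyR ⇒ jyyyyyyyR ⇒ jyyyyyyyyR ⇒ jyyyyyyyyy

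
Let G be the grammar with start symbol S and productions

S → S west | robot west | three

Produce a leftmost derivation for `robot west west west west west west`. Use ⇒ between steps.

S ⇒ S west ⇒ S west west ⇒ S west west west ⇒ S west west west west ⇒ S west west west west west ⇒ robot west west west west west west

S ⇒ S west   [S → S west]
S west ⇒ S west west   [S → S west]
S west west ⇒ S west west west   [S → S west]
S west west west ⇒ S west west west west   [S → S west]
S west west west west ⇒ S west west west west west   [S → S west]
S west west west west west ⇒ robot west west west west west west   [S → robot west]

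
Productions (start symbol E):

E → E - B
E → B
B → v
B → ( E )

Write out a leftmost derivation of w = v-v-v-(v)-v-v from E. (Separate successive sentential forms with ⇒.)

E ⇒ E-B ⇒ E-B-B ⇒ E-B-B-B ⇒ E-B-B-B-B ⇒ E-B-B-B-B-B ⇒ B-B-B-B-B-B ⇒ v-B-B-B-B-B ⇒ v-v-B-B-B-B ⇒ v-v-v-B-B-B ⇒ v-v-v-(E)-B-B ⇒ v-v-v-(B)-B-B ⇒ v-v-v-(v)-B-B ⇒ v-v-v-(v)-v-B ⇒ v-v-v-(v)-v-v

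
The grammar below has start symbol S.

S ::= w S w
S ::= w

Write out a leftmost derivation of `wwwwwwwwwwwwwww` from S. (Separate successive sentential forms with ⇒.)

S ⇒ wSw   [S ::= w S w]
wSw ⇒ wwSww   [S ::= w S w]
wwSww ⇒ wwwSwww   [S ::= w S w]
wwwSwww ⇒ wwwwSwwww   [S ::= w S w]
wwwwSwwww ⇒ wwwwwSwwwww   [S ::= w S w]
wwwwwSwwwww ⇒ wwwwwwSwwwwww   [S ::= w S w]
wwwwwwSwwwwww ⇒ wwwwwwwSwwwwwww   [S ::= w S w]
wwwwwwwSwwwwwww ⇒ wwwwwwwwwwwwwww   [S ::= w]

S ⇒ wSw ⇒ wwSww ⇒ wwwSwww ⇒ wwwwSwwww ⇒ wwwwwSwwwww ⇒ wwwwwwSwwwwww ⇒ wwwwwwwSwwwwwww ⇒ wwwwwwwwwwwwwww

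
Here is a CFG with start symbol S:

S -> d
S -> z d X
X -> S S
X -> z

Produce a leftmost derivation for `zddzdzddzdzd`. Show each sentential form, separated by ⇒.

S ⇒ zdX   [S -> z d X]
zdX ⇒ zdSS   [X -> S S]
zdSS ⇒ zddS   [S -> d]
zddS ⇒ zddzdX   [S -> z d X]
zddzdX ⇒ zddzdSS   [X -> S S]
zddzdSS ⇒ zddzdzdXS   [S -> z d X]
zddzdzdXS ⇒ zddzdzdSSS   [X -> S S]
zddzdzdSSS ⇒ zddzdzddSS   [S -> d]
zddzdzddSS ⇒ zddzdzddzdXS   [S -> z d X]
zddzdzddzdXS ⇒ zddzdzddzdzS   [X -> z]
zddzdzddzdzS ⇒ zddzdzddzdzd   [S -> d]

S⇒zdX⇒zdSS⇒zddS⇒zddzdX⇒zddzdSS⇒zddzdzdXS⇒zddzdzdSSS⇒zddzdzddSS⇒zddzdzddzdXS⇒zddzdzddzdzS⇒zddzdzddzdzd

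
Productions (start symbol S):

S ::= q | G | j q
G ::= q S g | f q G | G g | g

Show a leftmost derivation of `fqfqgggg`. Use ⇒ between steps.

S ⇒ G   [S ::= G]
G ⇒ fqG   [G ::= f q G]
fqG ⇒ fqGg   [G ::= G g]
fqGg ⇒ fqfqGg   [G ::= f q G]
fqfqGg ⇒ fqfqGgg   [G ::= G g]
fqfqGgg ⇒ fqfqGggg   [G ::= G g]
fqfqGggg ⇒ fqfqgggg   [G ::= g]

S⇒G⇒fqG⇒fqGg⇒fqfqGg⇒fqfqGgg⇒fqfqGggg⇒fqfqgggg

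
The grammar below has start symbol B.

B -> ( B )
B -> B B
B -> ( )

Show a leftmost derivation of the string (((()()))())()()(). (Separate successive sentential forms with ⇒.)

B ⇒ BB   [B -> B B]
BB ⇒ BBB   [B -> B B]
BBB ⇒ BBBB   [B -> B B]
BBBB ⇒ (B)BBB   [B -> ( B )]
(B)BBB ⇒ (BB)BBB   [B -> B B]
(BB)BBB ⇒ ((B)B)BBB   [B -> ( B )]
((B)B)BBB ⇒ (((B))B)BBB   [B -> ( B )]
(((B))B)BBB ⇒ (((BB))B)BBB   [B -> B B]
(((BB))B)BBB ⇒ (((()B))B)BBB   [B -> ( )]
(((()B))B)BBB ⇒ (((()()))B)BBB   [B -> ( )]
(((()()))B)BBB ⇒ (((()()))())BBB   [B -> ( )]
(((()()))())BBB ⇒ (((()()))())()BB   [B -> ( )]
(((()()))())()BB ⇒ (((()()))())()()B   [B -> ( )]
(((()()))())()()B ⇒ (((()()))())()()()   [B -> ( )]

B ⇒ BB ⇒ BBB ⇒ BBBB ⇒ (B)BBB ⇒ (BB)BBB ⇒ ((B)B)BBB ⇒ (((B))B)BBB ⇒ (((BB))B)BBB ⇒ (((()B))B)BBB ⇒ (((()()))B)BBB ⇒ (((()()))())BBB ⇒ (((()()))())()BB ⇒ (((()()))())()()B ⇒ (((()()))())()()()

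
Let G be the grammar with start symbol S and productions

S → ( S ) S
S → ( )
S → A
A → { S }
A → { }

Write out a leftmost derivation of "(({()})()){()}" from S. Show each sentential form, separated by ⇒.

S ⇒ (S)S   [S → ( S ) S]
(S)S ⇒ ((S)S)S   [S → ( S ) S]
((S)S)S ⇒ ((A)S)S   [S → A]
((A)S)S ⇒ (({S})S)S   [A → { S }]
(({S})S)S ⇒ (({()})S)S   [S → ( )]
(({()})S)S ⇒ (({()})())S   [S → ( )]
(({()})())S ⇒ (({()})())A   [S → A]
(({()})())A ⇒ (({()})()){S}   [A → { S }]
(({()})()){S} ⇒ (({()})()){()}   [S → ( )]

S ⇒ (S)S ⇒ ((S)S)S ⇒ ((A)S)S ⇒ (({S})S)S ⇒ (({()})S)S ⇒ (({()})())S ⇒ (({()})())A ⇒ (({()})()){S} ⇒ (({()})()){()}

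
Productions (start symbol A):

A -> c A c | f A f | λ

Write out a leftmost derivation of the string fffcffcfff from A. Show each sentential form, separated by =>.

A => fAf   [A -> f A f]
fAf => ffAff   [A -> f A f]
ffAff => fffAfff   [A -> f A f]
fffAfff => fffcAcfff   [A -> c A c]
fffcAcfff => fffcfAfcfff   [A -> f A f]
fffcfAfcfff => fffcffcfff   [A -> λ]

A => fAf => ffAff => fffAfff => fffcAcfff => fffcfAfcfff => fffcffcfff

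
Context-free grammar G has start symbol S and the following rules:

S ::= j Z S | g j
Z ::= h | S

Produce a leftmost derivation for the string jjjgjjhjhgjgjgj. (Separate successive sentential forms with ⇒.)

S ⇒ jZS   [S ::= j Z S]
jZS ⇒ jSS   [Z ::= S]
jSS ⇒ jjZSS   [S ::= j Z S]
jjZSS ⇒ jjSSS   [Z ::= S]
jjSSS ⇒ jjjZSSS   [S ::= j Z S]
jjjZSSS ⇒ jjjSSSS   [Z ::= S]
jjjSSSS ⇒ jjjgjSSS   [S ::= g j]
jjjgjSSS ⇒ jjjgjjZSSS   [S ::= j Z S]
jjjgjjZSSS ⇒ jjjgjjhSSS   [Z ::= h]
jjjgjjhSSS ⇒ jjjgjjhjZSSS   [S ::= j Z S]
jjjgjjhjZSSS ⇒ jjjgjjhjhSSS   [Z ::= h]
jjjgjjhjhSSS ⇒ jjjgjjhjhgjSS   [S ::= g j]
jjjgjjhjhgjSS ⇒ jjjgjjhjhgjgjS   [S ::= g j]
jjjgjjhjhgjgjS ⇒ jjjgjjhjhgjgjgj   [S ::= g j]

S ⇒ jZS ⇒ jSS ⇒ jjZSS ⇒ jjSSS ⇒ jjjZSSS ⇒ jjjSSSS ⇒ jjjgjSSS ⇒ jjjgjjZSSS ⇒ jjjgjjhSSS ⇒ jjjgjjhjZSSS ⇒ jjjgjjhjhSSS ⇒ jjjgjjhjhgjSS ⇒ jjjgjjhjhgjgjS ⇒ jjjgjjhjhgjgjgj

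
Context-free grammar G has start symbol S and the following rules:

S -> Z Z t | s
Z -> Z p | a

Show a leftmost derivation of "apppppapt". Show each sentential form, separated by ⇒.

S ⇒ ZZt ⇒ ZpZt ⇒ ZppZt ⇒ ZpppZt ⇒ ZppppZt ⇒ ZpppppZt ⇒ apppppZt ⇒ apppppZpt ⇒ apppppapt

S ⇒ ZZt   [S -> Z Z t]
ZZt ⇒ ZpZt   [Z -> Z p]
ZpZt ⇒ ZppZt   [Z -> Z p]
ZppZt ⇒ ZpppZt   [Z -> Z p]
ZpppZt ⇒ ZppppZt   [Z -> Z p]
ZppppZt ⇒ ZpppppZt   [Z -> Z p]
ZpppppZt ⇒ apppppZt   [Z -> a]
apppppZt ⇒ apppppZpt   [Z -> Z p]
apppppZpt ⇒ apppppapt   [Z -> a]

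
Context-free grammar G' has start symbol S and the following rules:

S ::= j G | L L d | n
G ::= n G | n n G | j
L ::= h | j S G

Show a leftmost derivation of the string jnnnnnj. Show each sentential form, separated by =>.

S=>jG=>jnG=>jnnnG=>jnnnnG=>jnnnnnG=>jnnnnnj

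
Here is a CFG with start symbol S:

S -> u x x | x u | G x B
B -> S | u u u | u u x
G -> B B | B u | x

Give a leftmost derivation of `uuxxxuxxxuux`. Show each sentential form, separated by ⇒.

S ⇒ GxB ⇒ BBxB ⇒ uuxBxB ⇒ uuxSxB ⇒ uuxGxBxB ⇒ uuxxxBxB ⇒ uuxxxSxB ⇒ uuxxxuxxxB ⇒ uuxxxuxxxuux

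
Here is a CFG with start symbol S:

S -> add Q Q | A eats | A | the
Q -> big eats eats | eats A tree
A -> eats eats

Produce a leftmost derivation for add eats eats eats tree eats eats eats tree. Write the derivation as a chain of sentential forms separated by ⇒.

S ⇒ add Q Q ⇒ add eats A tree Q ⇒ add eats eats eats tree Q ⇒ add eats eats eats tree eats A tree ⇒ add eats eats eats tree eats eats eats tree

S ⇒ add Q Q   [S -> add Q Q]
add Q Q ⇒ add eats A tree Q   [Q -> eats A tree]
add eats A tree Q ⇒ add eats eats eats tree Q   [A -> eats eats]
add eats eats eats tree Q ⇒ add eats eats eats tree eats A tree   [Q -> eats A tree]
add eats eats eats tree eats A tree ⇒ add eats eats eats tree eats eats eats tree   [A -> eats eats]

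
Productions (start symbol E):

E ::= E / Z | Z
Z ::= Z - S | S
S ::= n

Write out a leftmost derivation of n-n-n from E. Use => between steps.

E => Z => Z-S => Z-S-S => S-S-S => n-S-S => n-n-S => n-n-n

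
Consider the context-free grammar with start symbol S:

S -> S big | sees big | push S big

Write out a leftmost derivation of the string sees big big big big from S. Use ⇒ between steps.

S ⇒ S big ⇒ S big big ⇒ S big big big ⇒ sees big big big big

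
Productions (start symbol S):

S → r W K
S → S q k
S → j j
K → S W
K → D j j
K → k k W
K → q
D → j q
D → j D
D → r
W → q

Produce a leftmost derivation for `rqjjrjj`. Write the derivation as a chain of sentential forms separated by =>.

S => rWK   [S → r W K]
rWK => rqK   [W → q]
rqK => rqDjj   [K → D j j]
rqDjj => rqjDjj   [D → j D]
rqjDjj => rqjjDjj   [D → j D]
rqjjDjj => rqjjrjj   [D → r]

S => rWK => rqK => rqDjj => rqjDjj => rqjjDjj => rqjjrjj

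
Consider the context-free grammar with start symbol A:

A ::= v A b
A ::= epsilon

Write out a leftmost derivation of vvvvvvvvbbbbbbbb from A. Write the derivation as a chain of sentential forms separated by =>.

A => vAb => vvAbb => vvvAbbb => vvvvAbbbb => vvvvvAbbbbb => vvvvvvAbbbbbb => vvvvvvvAbbbbbbb => vvvvvvvvAbbbbbbbb => vvvvvvvvbbbbbbbb

A => vAb   [A ::= v A b]
vAb => vvAbb   [A ::= v A b]
vvAbb => vvvAbbb   [A ::= v A b]
vvvAbbb => vvvvAbbbb   [A ::= v A b]
vvvvAbbbb => vvvvvAbbbbb   [A ::= v A b]
vvvvvAbbbbb => vvvvvvAbbbbbb   [A ::= v A b]
vvvvvvAbbbbbb => vvvvvvvAbbbbbbb   [A ::= v A b]
vvvvvvvAbbbbbbb => vvvvvvvvAbbbbbbbb   [A ::= v A b]
vvvvvvvvAbbbbbbbb => vvvvvvvvbbbbbbbb   [A ::= epsilon]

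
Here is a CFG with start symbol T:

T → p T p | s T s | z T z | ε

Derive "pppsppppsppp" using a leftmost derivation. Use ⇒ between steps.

T ⇒ pTp ⇒ ppTpp ⇒ pppTppp ⇒ pppsTsppp ⇒ pppspTpsppp ⇒ pppsppTppsppp ⇒ pppsppppsppp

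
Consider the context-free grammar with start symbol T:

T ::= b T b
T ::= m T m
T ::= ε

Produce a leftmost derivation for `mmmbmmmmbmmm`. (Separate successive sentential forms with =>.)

T => mTm   [T ::= m T m]
mTm => mmTmm   [T ::= m T m]
mmTmm => mmmTmmm   [T ::= m T m]
mmmTmmm => mmmbTbmmm   [T ::= b T b]
mmmbTbmmm => mmmbmTmbmmm   [T ::= m T m]
mmmbmTmbmmm => mmmbmmTmmbmmm   [T ::= m T m]
mmmbmmTmmbmmm => mmmbmmmmbmmm   [T ::= ε]

T => mTm => mmTmm => mmmTmmm => mmmbTbmmm => mmmbmTmbmmm => mmmbmmTmmbmmm => mmmbmmmmbmmm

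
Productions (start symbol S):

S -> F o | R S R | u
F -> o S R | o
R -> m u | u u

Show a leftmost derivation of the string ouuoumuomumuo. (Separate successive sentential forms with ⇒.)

S ⇒ Fo ⇒ oSRo ⇒ oRSRRo ⇒ ouuSRRo ⇒ ouuFoRRo ⇒ ouuoSRoRRo ⇒ ouuouRoRRo ⇒ ouuoumuoRRo ⇒ ouuoumuomuRo ⇒ ouuoumuomumuo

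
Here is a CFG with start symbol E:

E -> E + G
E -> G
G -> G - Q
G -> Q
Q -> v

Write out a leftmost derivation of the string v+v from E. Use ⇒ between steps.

E ⇒ E+G ⇒ G+G ⇒ Q+G ⇒ v+G ⇒ v+Q ⇒ v+v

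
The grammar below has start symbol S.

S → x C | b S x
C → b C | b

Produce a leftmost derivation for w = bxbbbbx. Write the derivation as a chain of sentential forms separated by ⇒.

S ⇒ bSx ⇒ bxCx ⇒ bxbCx ⇒ bxbbCx ⇒ bxbbbCx ⇒ bxbbbbx

S ⇒ bSx   [S → b S x]
bSx ⇒ bxCx   [S → x C]
bxCx ⇒ bxbCx   [C → b C]
bxbCx ⇒ bxbbCx   [C → b C]
bxbbCx ⇒ bxbbbCx   [C → b C]
bxbbbCx ⇒ bxbbbbx   [C → b]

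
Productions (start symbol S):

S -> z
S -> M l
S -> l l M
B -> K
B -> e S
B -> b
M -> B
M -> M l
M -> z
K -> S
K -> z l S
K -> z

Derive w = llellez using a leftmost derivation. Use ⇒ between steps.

S⇒llM⇒llB⇒lleS⇒llellM⇒llellB⇒llelleS⇒llellez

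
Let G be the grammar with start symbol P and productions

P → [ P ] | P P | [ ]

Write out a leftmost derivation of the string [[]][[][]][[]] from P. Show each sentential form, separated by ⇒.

P⇒PP⇒[P]P⇒[[]]P⇒[[]]PP⇒[[]][P]P⇒[[]][PP]P⇒[[]][[]P]P⇒[[]][[][]]P⇒[[]][[][]][P]⇒[[]][[][]][[]]

P ⇒ PP   [P → P P]
PP ⇒ [P]P   [P → [ P ]]
[P]P ⇒ [[]]P   [P → [ ]]
[[]]P ⇒ [[]]PP   [P → P P]
[[]]PP ⇒ [[]][P]P   [P → [ P ]]
[[]][P]P ⇒ [[]][PP]P   [P → P P]
[[]][PP]P ⇒ [[]][[]P]P   [P → [ ]]
[[]][[]P]P ⇒ [[]][[][]]P   [P → [ ]]
[[]][[][]]P ⇒ [[]][[][]][P]   [P → [ P ]]
[[]][[][]][P] ⇒ [[]][[][]][[]]   [P → [ ]]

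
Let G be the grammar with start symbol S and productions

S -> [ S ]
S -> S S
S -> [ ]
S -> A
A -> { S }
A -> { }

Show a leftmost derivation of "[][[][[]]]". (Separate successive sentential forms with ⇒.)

S ⇒ SS ⇒ []S ⇒ [][S] ⇒ [][SS] ⇒ [][[]S] ⇒ [][[][S]] ⇒ [][[][[]]]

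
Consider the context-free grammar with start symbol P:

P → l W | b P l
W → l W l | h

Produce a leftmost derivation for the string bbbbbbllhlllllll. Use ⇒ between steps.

P ⇒ bPl ⇒ bbPll ⇒ bbbPlll ⇒ bbbbPllll ⇒ bbbbbPlllll ⇒ bbbbbbPllllll ⇒ bbbbbblWllllll ⇒ bbbbbbllWlllllll ⇒ bbbbbbllhlllllll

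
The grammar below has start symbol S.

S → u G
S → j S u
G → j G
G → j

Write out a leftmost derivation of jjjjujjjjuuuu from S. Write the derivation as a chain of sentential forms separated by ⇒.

S ⇒ jSu ⇒ jjSuu ⇒ jjjSuuu ⇒ jjjjSuuuu ⇒ jjjjuGuuuu ⇒ jjjjujGuuuu ⇒ jjjjujjGuuuu ⇒ jjjjujjjGuuuu ⇒ jjjjujjjjuuuu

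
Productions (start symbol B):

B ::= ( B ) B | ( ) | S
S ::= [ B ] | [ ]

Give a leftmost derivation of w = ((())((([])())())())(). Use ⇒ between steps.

B⇒(B)B⇒((B)B)B⇒((())B)B⇒((())(B)B)B⇒((())((B)B)B)B⇒((())(((B)B)B)B)B⇒((())(((S)B)B)B)B⇒((())((([])B)B)B)B⇒((())((([])())B)B)B⇒((())((([])())())B)B⇒((())((([])())())())B⇒((())((([])())())())()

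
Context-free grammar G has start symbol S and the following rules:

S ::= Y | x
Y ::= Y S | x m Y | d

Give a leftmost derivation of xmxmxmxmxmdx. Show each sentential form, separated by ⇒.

S ⇒ Y ⇒ xmY ⇒ xmxmY ⇒ xmxmxmY ⇒ xmxmxmxmY ⇒ xmxmxmxmxmY ⇒ xmxmxmxmxmYS ⇒ xmxmxmxmxmdS ⇒ xmxmxmxmxmdx

S ⇒ Y   [S ::= Y]
Y ⇒ xmY   [Y ::= x m Y]
xmY ⇒ xmxmY   [Y ::= x m Y]
xmxmY ⇒ xmxmxmY   [Y ::= x m Y]
xmxmxmY ⇒ xmxmxmxmY   [Y ::= x m Y]
xmxmxmxmY ⇒ xmxmxmxmxmY   [Y ::= x m Y]
xmxmxmxmxmY ⇒ xmxmxmxmxmYS   [Y ::= Y S]
xmxmxmxmxmYS ⇒ xmxmxmxmxmdS   [Y ::= d]
xmxmxmxmxmdS ⇒ xmxmxmxmxmdx   [S ::= x]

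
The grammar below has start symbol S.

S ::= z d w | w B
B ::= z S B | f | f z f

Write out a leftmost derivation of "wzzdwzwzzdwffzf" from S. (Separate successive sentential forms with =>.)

S => wB => wzSB => wzzdwB => wzzdwzSB => wzzdwzwBB => wzzdwzwzSBB => wzzdwzwzzdwBB => wzzdwzwzzdwfB => wzzdwzwzzdwffzf

S => wB   [S ::= w B]
wB => wzSB   [B ::= z S B]
wzSB => wzzdwB   [S ::= z d w]
wzzdwB => wzzdwzSB   [B ::= z S B]
wzzdwzSB => wzzdwzwBB   [S ::= w B]
wzzdwzwBB => wzzdwzwzSBB   [B ::= z S B]
wzzdwzwzSBB => wzzdwzwzzdwBB   [S ::= z d w]
wzzdwzwzzdwBB => wzzdwzwzzdwfB   [B ::= f]
wzzdwzwzzdwfB => wzzdwzwzzdwffzf   [B ::= f z f]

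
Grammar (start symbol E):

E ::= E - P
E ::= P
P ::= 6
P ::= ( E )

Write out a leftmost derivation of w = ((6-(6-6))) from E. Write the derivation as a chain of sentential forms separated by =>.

E => P => (E) => (P) => ((E)) => ((E-P)) => ((P-P)) => ((6-P)) => ((6-(E))) => ((6-(E-P))) => ((6-(P-P))) => ((6-(6-P))) => ((6-(6-6)))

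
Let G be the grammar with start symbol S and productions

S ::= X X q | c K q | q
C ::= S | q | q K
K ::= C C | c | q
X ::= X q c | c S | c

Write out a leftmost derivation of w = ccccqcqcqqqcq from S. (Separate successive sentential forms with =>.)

S => XXq => cSXq => ccKqXq => ccCCqXq => ccSCqXq => ccXXqCqXq => cccXqCqXq => cccXqcqCqXq => cccXqcqcqCqXq => ccccqcqcqCqXq => ccccqcqcqqqXq => ccccqcqcqqqcq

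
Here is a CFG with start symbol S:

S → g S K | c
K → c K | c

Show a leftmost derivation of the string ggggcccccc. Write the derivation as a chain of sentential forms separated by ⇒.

S⇒gSK⇒ggSKK⇒gggSKKK⇒ggggSKKKK⇒ggggcKKKK⇒ggggccKKKK⇒ggggcccKKK⇒ggggccccKK⇒ggggcccccK⇒ggggcccccc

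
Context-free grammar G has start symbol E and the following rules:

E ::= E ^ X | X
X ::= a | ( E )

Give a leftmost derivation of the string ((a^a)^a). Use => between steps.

E => X => (E) => (E^X) => (X^X) => ((E)^X) => ((E^X)^X) => ((X^X)^X) => ((a^X)^X) => ((a^a)^X) => ((a^a)^a)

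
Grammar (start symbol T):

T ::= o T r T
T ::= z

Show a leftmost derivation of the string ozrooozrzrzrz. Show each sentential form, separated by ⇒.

T⇒oTrT⇒ozrT⇒ozroTrT⇒ozrooTrTrT⇒ozroooTrTrTrT⇒ozrooozrTrTrT⇒ozrooozrzrTrT⇒ozrooozrzrzrT⇒ozrooozrzrzrz

T ⇒ oTrT   [T ::= o T r T]
oTrT ⇒ ozrT   [T ::= z]
ozrT ⇒ ozroTrT   [T ::= o T r T]
ozroTrT ⇒ ozrooTrTrT   [T ::= o T r T]
ozrooTrTrT ⇒ ozroooTrTrTrT   [T ::= o T r T]
ozroooTrTrTrT ⇒ ozrooozrTrTrT   [T ::= z]
ozrooozrTrTrT ⇒ ozrooozrzrTrT   [T ::= z]
ozrooozrzrTrT ⇒ ozrooozrzrzrT   [T ::= z]
ozrooozrzrzrT ⇒ ozrooozrzrzrz   [T ::= z]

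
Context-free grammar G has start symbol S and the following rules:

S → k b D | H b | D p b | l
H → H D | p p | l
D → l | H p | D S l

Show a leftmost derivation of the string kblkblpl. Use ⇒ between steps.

S ⇒ kbD ⇒ kbDSl ⇒ kblSl ⇒ kblkbDl ⇒ kblkbHpl ⇒ kblkblpl

S ⇒ kbD   [S → k b D]
kbD ⇒ kbDSl   [D → D S l]
kbDSl ⇒ kblSl   [D → l]
kblSl ⇒ kblkbDl   [S → k b D]
kblkbDl ⇒ kblkbHpl   [D → H p]
kblkbHpl ⇒ kblkblpl   [H → l]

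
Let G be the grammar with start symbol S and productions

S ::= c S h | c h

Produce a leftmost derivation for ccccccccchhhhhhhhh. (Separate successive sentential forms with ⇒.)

S ⇒ cSh   [S ::= c S h]
cSh ⇒ ccShh   [S ::= c S h]
ccShh ⇒ cccShhh   [S ::= c S h]
cccShhh ⇒ ccccShhhh   [S ::= c S h]
ccccShhhh ⇒ cccccShhhhh   [S ::= c S h]
cccccShhhhh ⇒ ccccccShhhhhh   [S ::= c S h]
ccccccShhhhhh ⇒ cccccccShhhhhhh   [S ::= c S h]
cccccccShhhhhhh ⇒ ccccccccShhhhhhhh   [S ::= c S h]
ccccccccShhhhhhhh ⇒ ccccccccchhhhhhhhh   [S ::= c h]

S⇒cSh⇒ccShh⇒cccShhh⇒ccccShhhh⇒cccccShhhhh⇒ccccccShhhhhh⇒cccccccShhhhhhh⇒ccccccccShhhhhhhh⇒ccccccccchhhhhhhhh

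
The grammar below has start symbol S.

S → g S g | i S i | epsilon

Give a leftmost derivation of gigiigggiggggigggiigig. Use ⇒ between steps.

S⇒gSg⇒giSig⇒gigSgig⇒gigiSigig⇒gigiiSiigig⇒gigiigSgiigig⇒gigiiggSggiigig⇒gigiigggSgggiigig⇒gigiigggiSigggiigig⇒gigiigggigSgigggiigig⇒gigiigggiggSggigggiigig⇒gigiigggiggggigggiigig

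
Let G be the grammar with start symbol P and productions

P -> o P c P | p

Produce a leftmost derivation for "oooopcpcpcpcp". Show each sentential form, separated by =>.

P => oPcP   [P -> o P c P]
oPcP => ooPcPcP   [P -> o P c P]
ooPcPcP => oooPcPcPcP   [P -> o P c P]
oooPcPcPcP => ooooPcPcPcPcP   [P -> o P c P]
ooooPcPcPcPcP => oooopcPcPcPcP   [P -> p]
oooopcPcPcPcP => oooopcpcPcPcP   [P -> p]
oooopcpcPcPcP => oooopcpcpcPcP   [P -> p]
oooopcpcpcPcP => oooopcpcpcpcP   [P -> p]
oooopcpcpcpcP => oooopcpcpcpcp   [P -> p]

P=>oPcP=>ooPcPcP=>oooPcPcPcP=>ooooPcPcPcPcP=>oooopcPcPcPcP=>oooopcpcPcPcP=>oooopcpcpcPcP=>oooopcpcpcpcP=>oooopcpcpcpcp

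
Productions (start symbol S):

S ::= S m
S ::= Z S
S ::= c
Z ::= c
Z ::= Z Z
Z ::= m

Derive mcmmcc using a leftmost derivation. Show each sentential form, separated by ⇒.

S ⇒ ZS   [S ::= Z S]
ZS ⇒ mS   [Z ::= m]
mS ⇒ mZS   [S ::= Z S]
mZS ⇒ mZZS   [Z ::= Z Z]
mZZS ⇒ mcZS   [Z ::= c]
mcZS ⇒ mcZZS   [Z ::= Z Z]
mcZZS ⇒ mcmZS   [Z ::= m]
mcmZS ⇒ mcmmS   [Z ::= m]
mcmmS ⇒ mcmmZS   [S ::= Z S]
mcmmZS ⇒ mcmmcS   [Z ::= c]
mcmmcS ⇒ mcmmcc   [S ::= c]

S⇒ZS⇒mS⇒mZS⇒mZZS⇒mcZS⇒mcZZS⇒mcmZS⇒mcmmS⇒mcmmZS⇒mcmmcS⇒mcmmcc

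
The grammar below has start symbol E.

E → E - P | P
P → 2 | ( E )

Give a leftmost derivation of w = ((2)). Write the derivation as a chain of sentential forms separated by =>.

E => P   [E → P]
P => (E)   [P → ( E )]
(E) => (P)   [E → P]
(P) => ((E))   [P → ( E )]
((E)) => ((P))   [E → P]
((P)) => ((2))   [P → 2]

E => P => (E) => (P) => ((E)) => ((P)) => ((2))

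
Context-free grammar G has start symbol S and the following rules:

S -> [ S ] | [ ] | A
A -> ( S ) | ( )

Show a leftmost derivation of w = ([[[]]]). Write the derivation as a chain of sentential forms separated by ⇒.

S⇒A⇒(S)⇒([S])⇒([[S]])⇒([[[]]])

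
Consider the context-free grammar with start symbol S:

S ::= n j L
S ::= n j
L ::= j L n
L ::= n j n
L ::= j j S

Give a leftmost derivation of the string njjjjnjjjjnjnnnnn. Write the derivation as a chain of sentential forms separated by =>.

S => njL => njjLn => njjjjSn => njjjjnjLn => njjjjnjjLnn => njjjjnjjjLnnn => njjjjnjjjjLnnnn => njjjjnjjjjnjnnnnn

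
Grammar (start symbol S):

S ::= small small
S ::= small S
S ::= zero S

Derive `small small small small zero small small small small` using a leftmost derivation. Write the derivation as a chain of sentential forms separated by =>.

S => small S => small small S => small small small S => small small small small S => small small small small zero S => small small small small zero small S => small small small small zero small small S => small small small small zero small small small small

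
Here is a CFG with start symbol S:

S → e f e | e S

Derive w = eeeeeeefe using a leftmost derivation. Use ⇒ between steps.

S⇒eS⇒eeS⇒eeeS⇒eeeeS⇒eeeeeS⇒eeeeeeS⇒eeeeeeefe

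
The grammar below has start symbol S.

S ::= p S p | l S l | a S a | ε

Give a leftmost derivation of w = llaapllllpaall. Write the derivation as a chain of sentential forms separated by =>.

S=>lSl=>llSll=>llaSall=>llaaSaall=>llaapSpaall=>llaaplSlpaall=>llaapllSllpaall=>llaapllllpaall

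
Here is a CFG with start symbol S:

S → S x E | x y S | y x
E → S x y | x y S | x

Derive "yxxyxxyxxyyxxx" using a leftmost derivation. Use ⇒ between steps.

S ⇒ SxE   [S → S x E]
SxE ⇒ SxExE   [S → S x E]
SxExE ⇒ yxxExE   [S → y x]
yxxExE ⇒ yxxSxyxE   [E → S x y]
yxxSxyxE ⇒ yxxyxxyxE   [S → y x]
yxxyxxyxE ⇒ yxxyxxyxxyS   [E → x y S]
yxxyxxyxxyS ⇒ yxxyxxyxxySxE   [S → S x E]
yxxyxxyxxySxE ⇒ yxxyxxyxxyyxxE   [S → y x]
yxxyxxyxxyyxxE ⇒ yxxyxxyxxyyxxx   [E → x]

S ⇒ SxE ⇒ SxExE ⇒ yxxExE ⇒ yxxSxyxE ⇒ yxxyxxyxE ⇒ yxxyxxyxxyS ⇒ yxxyxxyxxySxE ⇒ yxxyxxyxxyyxxE ⇒ yxxyxxyxxyyxxx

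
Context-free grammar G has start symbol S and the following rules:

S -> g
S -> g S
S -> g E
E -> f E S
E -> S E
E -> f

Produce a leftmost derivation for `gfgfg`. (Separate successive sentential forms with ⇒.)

S ⇒ gE ⇒ gfES ⇒ gfSES ⇒ gfgES ⇒ gfgfS ⇒ gfgfg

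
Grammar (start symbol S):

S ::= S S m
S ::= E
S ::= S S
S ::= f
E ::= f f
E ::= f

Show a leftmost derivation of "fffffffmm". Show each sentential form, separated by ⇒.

S ⇒ SSm ⇒ SSSm ⇒ ESSm ⇒ fSSm ⇒ fESm ⇒ fffSm ⇒ fffSSmm ⇒ fffESmm ⇒ fffffSmm ⇒ fffffSSmm ⇒ ffffffSmm ⇒ fffffffmm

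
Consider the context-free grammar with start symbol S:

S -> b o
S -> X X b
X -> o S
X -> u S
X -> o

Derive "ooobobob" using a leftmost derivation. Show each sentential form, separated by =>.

S => XXb   [S -> X X b]
XXb => oSXb   [X -> o S]
oSXb => oXXbXb   [S -> X X b]
oXXbXb => ooXbXb   [X -> o]
ooXbXb => oooSbXb   [X -> o S]
oooSbXb => ooobobXb   [S -> b o]
ooobobXb => ooobobob   [X -> o]

S => XXb => oSXb => oXXbXb => ooXbXb => oooSbXb => ooobobXb => ooobobob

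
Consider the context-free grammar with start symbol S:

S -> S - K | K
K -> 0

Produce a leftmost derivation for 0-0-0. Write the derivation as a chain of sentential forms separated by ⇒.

S ⇒ S-K ⇒ S-K-K ⇒ K-K-K ⇒ 0-K-K ⇒ 0-0-K ⇒ 0-0-0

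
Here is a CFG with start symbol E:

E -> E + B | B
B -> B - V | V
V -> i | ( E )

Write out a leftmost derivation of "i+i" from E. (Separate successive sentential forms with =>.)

E => E+B   [E -> E + B]
E+B => B+B   [E -> B]
B+B => V+B   [B -> V]
V+B => i+B   [V -> i]
i+B => i+V   [B -> V]
i+V => i+i   [V -> i]

E => E+B => B+B => V+B => i+B => i+V => i+i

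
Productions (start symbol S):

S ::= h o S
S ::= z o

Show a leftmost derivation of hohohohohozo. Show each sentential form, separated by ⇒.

S ⇒ hoS ⇒ hohoS ⇒ hohohoS ⇒ hohohohoS ⇒ hohohohohoS ⇒ hohohohohozo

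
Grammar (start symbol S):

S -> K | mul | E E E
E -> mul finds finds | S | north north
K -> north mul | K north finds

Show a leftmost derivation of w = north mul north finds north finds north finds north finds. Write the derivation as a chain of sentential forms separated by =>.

S => K => K north finds => K north finds north finds => K north finds north finds north finds => K north finds north finds north finds north finds => north mul north finds north finds north finds north finds

S => K   [S -> K]
K => K north finds   [K -> K north finds]
K north finds => K north finds north finds   [K -> K north finds]
K north finds north finds => K north finds north finds north finds   [K -> K north finds]
K north finds north finds north finds => K north finds north finds north finds north finds   [K -> K north finds]
K north finds north finds north finds north finds => north mul north finds north finds north finds north finds   [K -> north mul]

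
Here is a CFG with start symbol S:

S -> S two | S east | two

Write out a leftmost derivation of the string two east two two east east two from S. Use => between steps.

S => S two => S east two => S east east two => S two east east two => S two two east east two => S east two two east east two => two east two two east east two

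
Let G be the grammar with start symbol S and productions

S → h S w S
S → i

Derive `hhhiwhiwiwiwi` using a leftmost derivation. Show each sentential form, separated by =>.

S=>hSwS=>hhSwSwS=>hhhSwSwSwS=>hhhiwSwSwS=>hhhiwhSwSwSwS=>hhhiwhiwSwSwS=>hhhiwhiwiwSwS=>hhhiwhiwiwiwS=>hhhiwhiwiwiwi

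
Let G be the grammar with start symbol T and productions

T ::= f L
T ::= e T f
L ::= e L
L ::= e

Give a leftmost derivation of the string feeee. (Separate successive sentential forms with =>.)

T => fL => feL => feeL => feeeL => feeee

T => fL   [T ::= f L]
fL => feL   [L ::= e L]
feL => feeL   [L ::= e L]
feeL => feeeL   [L ::= e L]
feeeL => feeee   [L ::= e]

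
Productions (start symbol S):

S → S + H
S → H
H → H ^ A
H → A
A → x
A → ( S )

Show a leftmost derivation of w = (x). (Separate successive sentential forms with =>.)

S => H   [S → H]
H => A   [H → A]
A => (S)   [A → ( S )]
(S) => (H)   [S → H]
(H) => (A)   [H → A]
(A) => (x)   [A → x]

S => H => A => (S) => (H) => (A) => (x)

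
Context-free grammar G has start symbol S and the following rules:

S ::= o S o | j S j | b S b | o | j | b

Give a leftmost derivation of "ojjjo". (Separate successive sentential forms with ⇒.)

S ⇒ oSo   [S ::= o S o]
oSo ⇒ ojSjo   [S ::= j S j]
ojSjo ⇒ ojjjo   [S ::= j]

S ⇒ oSo ⇒ ojSjo ⇒ ojjjo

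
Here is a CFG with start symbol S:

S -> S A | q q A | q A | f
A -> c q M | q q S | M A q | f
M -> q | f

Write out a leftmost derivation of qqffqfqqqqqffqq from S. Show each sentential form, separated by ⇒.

S ⇒ SA   [S -> S A]
SA ⇒ qqAA   [S -> q q A]
qqAA ⇒ qqMAqA   [A -> M A q]
qqMAqA ⇒ qqfAqA   [M -> f]
qqfAqA ⇒ qqffqA   [A -> f]
qqffqA ⇒ qqffqMAq   [A -> M A q]
qqffqMAq ⇒ qqffqfAq   [M -> f]
qqffqfAq ⇒ qqffqfMAqq   [A -> M A q]
qqffqfMAqq ⇒ qqffqfqAqq   [M -> q]
qqffqfqAqq ⇒ qqffqfqqqSqq   [A -> q q S]
qqffqfqqqSqq ⇒ qqffqfqqqSAqq   [S -> S A]
qqffqfqqqSAqq ⇒ qqffqfqqqqqAAqq   [S -> q q A]
qqffqfqqqqqAAqq ⇒ qqffqfqqqqqfAqq   [A -> f]
qqffqfqqqqqfAqq ⇒ qqffqfqqqqqffqq   [A -> f]

S ⇒ SA ⇒ qqAA ⇒ qqMAqA ⇒ qqfAqA ⇒ qqffqA ⇒ qqffqMAq ⇒ qqffqfAq ⇒ qqffqfMAqq ⇒ qqffqfqAqq ⇒ qqffqfqqqSqq ⇒ qqffqfqqqSAqq ⇒ qqffqfqqqqqAAqq ⇒ qqffqfqqqqqfAqq ⇒ qqffqfqqqqqffqq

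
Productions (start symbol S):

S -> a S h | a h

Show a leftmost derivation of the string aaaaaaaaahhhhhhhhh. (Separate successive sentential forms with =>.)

S=>aSh=>aaShh=>aaaShhh=>aaaaShhhh=>aaaaaShhhhh=>aaaaaaShhhhhh=>aaaaaaaShhhhhhh=>aaaaaaaaShhhhhhhh=>aaaaaaaaahhhhhhhhh

S => aSh   [S -> a S h]
aSh => aaShh   [S -> a S h]
aaShh => aaaShhh   [S -> a S h]
aaaShhh => aaaaShhhh   [S -> a S h]
aaaaShhhh => aaaaaShhhhh   [S -> a S h]
aaaaaShhhhh => aaaaaaShhhhhh   [S -> a S h]
aaaaaaShhhhhh => aaaaaaaShhhhhhh   [S -> a S h]
aaaaaaaShhhhhhh => aaaaaaaaShhhhhhhh   [S -> a S h]
aaaaaaaaShhhhhhhh => aaaaaaaaahhhhhhhhh   [S -> a h]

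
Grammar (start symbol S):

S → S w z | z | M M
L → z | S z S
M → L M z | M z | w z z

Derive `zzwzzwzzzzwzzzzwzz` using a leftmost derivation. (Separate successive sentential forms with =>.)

S => MM   [S → M M]
MM => LMzM   [M → L M z]
LMzM => SzSMzM   [L → S z S]
SzSMzM => zzSMzM   [S → z]
zzSMzM => zzMMMzM   [S → M M]
zzMMMzM => zzwzzMMzM   [M → w z z]
zzwzzMMzM => zzwzzMzMzM   [M → M z]
zzwzzMzMzM => zzwzzwzzzMzM   [M → w z z]
zzwzzwzzzMzM => zzwzzwzzzLMzzM   [M → L M z]
zzwzzwzzzLMzzM => zzwzzwzzzzMzzM   [L → z]
zzwzzwzzzzMzzM => zzwzzwzzzzwzzzzM   [M → w z z]
zzwzzwzzzzwzzzzM => zzwzzwzzzzwzzzzwzz   [M → w z z]

S => MM => LMzM => SzSMzM => zzSMzM => zzMMMzM => zzwzzMMzM => zzwzzMzMzM => zzwzzwzzzMzM => zzwzzwzzzLMzzM => zzwzzwzzzzMzzM => zzwzzwzzzzwzzzzM => zzwzzwzzzzwzzzzwzz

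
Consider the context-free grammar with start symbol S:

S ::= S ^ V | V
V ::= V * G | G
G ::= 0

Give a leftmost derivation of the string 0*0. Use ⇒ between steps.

S ⇒ V ⇒ V*G ⇒ G*G ⇒ 0*G ⇒ 0*0

S ⇒ V   [S ::= V]
V ⇒ V*G   [V ::= V * G]
V*G ⇒ G*G   [V ::= G]
G*G ⇒ 0*G   [G ::= 0]
0*G ⇒ 0*0   [G ::= 0]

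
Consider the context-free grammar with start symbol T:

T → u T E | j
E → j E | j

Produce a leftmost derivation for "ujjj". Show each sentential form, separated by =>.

T => uTE   [T → u T E]
uTE => ujE   [T → j]
ujE => ujjE   [E → j E]
ujjE => ujjj   [E → j]

T => uTE => ujE => ujjE => ujjj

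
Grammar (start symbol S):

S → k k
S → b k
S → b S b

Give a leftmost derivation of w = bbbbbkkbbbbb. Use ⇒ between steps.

S ⇒ bSb   [S → b S b]
bSb ⇒ bbSbb   [S → b S b]
bbSbb ⇒ bbbSbbb   [S → b S b]
bbbSbbb ⇒ bbbbSbbbb   [S → b S b]
bbbbSbbbb ⇒ bbbbbSbbbbb   [S → b S b]
bbbbbSbbbbb ⇒ bbbbbkkbbbbb   [S → k k]

S ⇒ bSb ⇒ bbSbb ⇒ bbbSbbb ⇒ bbbbSbbbb ⇒ bbbbbSbbbbb ⇒ bbbbbkkbbbbb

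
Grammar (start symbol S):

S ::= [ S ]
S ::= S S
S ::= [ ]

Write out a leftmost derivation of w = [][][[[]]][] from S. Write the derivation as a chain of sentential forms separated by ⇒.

S⇒SS⇒SSS⇒[]SS⇒[]SSS⇒[][]SS⇒[][][S]S⇒[][][[S]]S⇒[][][[[]]]S⇒[][][[[]]][]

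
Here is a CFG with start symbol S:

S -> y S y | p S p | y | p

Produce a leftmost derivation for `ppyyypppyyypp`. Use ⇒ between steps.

S ⇒ pSp ⇒ ppSpp ⇒ ppySypp ⇒ ppyySyypp ⇒ ppyyySyyypp ⇒ ppyyypSpyyypp ⇒ ppyyypppyyypp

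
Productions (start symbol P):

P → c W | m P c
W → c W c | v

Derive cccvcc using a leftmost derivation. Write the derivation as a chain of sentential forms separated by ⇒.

P ⇒ cW   [P → c W]
cW ⇒ ccWc   [W → c W c]
ccWc ⇒ cccWcc   [W → c W c]
cccWcc ⇒ cccvcc   [W → v]

P ⇒ cW ⇒ ccWc ⇒ cccWcc ⇒ cccvcc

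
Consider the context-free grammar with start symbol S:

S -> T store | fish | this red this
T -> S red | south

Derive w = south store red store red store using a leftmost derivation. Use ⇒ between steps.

S ⇒ T store ⇒ S red store ⇒ T store red store ⇒ S red store red store ⇒ T store red store red store ⇒ south store red store red store

S ⇒ T store   [S -> T store]
T store ⇒ S red store   [T -> S red]
S red store ⇒ T store red store   [S -> T store]
T store red store ⇒ S red store red store   [T -> S red]
S red store red store ⇒ T store red store red store   [S -> T store]
T store red store red store ⇒ south store red store red store   [T -> south]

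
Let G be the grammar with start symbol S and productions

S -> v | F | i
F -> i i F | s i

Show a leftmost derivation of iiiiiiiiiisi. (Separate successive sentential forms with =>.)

S=>F=>iiF=>iiiiF=>iiiiiiF=>iiiiiiiiF=>iiiiiiiiiiF=>iiiiiiiiiisi

S => F   [S -> F]
F => iiF   [F -> i i F]
iiF => iiiiF   [F -> i i F]
iiiiF => iiiiiiF   [F -> i i F]
iiiiiiF => iiiiiiiiF   [F -> i i F]
iiiiiiiiF => iiiiiiiiiiF   [F -> i i F]
iiiiiiiiiiF => iiiiiiiiiisi   [F -> s i]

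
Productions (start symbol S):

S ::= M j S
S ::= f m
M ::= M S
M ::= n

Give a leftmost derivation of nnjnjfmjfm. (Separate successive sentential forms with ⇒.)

S ⇒ MjS   [S ::= M j S]
MjS ⇒ MSjS   [M ::= M S]
MSjS ⇒ nSjS   [M ::= n]
nSjS ⇒ nMjSjS   [S ::= M j S]
nMjSjS ⇒ nnjSjS   [M ::= n]
nnjSjS ⇒ nnjMjSjS   [S ::= M j S]
nnjMjSjS ⇒ nnjnjSjS   [M ::= n]
nnjnjSjS ⇒ nnjnjfmjS   [S ::= f m]
nnjnjfmjS ⇒ nnjnjfmjfm   [S ::= f m]

S ⇒ MjS ⇒ MSjS ⇒ nSjS ⇒ nMjSjS ⇒ nnjSjS ⇒ nnjMjSjS ⇒ nnjnjSjS ⇒ nnjnjfmjS ⇒ nnjnjfmjfm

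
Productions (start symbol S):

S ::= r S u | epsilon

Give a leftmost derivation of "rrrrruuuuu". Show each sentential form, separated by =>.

S => rSu => rrSuu => rrrSuuu => rrrrSuuuu => rrrrrSuuuuu => rrrrruuuuu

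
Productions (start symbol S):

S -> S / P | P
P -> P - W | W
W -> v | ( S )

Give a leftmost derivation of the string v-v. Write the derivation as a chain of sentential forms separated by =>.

S => P   [S -> P]
P => P-W   [P -> P - W]
P-W => W-W   [P -> W]
W-W => v-W   [W -> v]
v-W => v-v   [W -> v]

S => P => P-W => W-W => v-W => v-v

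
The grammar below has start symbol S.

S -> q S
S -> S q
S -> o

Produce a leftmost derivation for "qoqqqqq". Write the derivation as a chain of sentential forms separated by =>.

S => Sq   [S -> S q]
Sq => Sqq   [S -> S q]
Sqq => qSqq   [S -> q S]
qSqq => qSqqq   [S -> S q]
qSqqq => qSqqqq   [S -> S q]
qSqqqq => qSqqqqq   [S -> S q]
qSqqqqq => qoqqqqq   [S -> o]

S => Sq => Sqq => qSqq => qSqqq => qSqqqq => qSqqqqq => qoqqqqq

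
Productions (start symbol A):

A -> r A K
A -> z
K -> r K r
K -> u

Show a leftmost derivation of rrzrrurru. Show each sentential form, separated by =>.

A => rAK   [A -> r A K]
rAK => rrAKK   [A -> r A K]
rrAKK => rrzKK   [A -> z]
rrzKK => rrzrKrK   [K -> r K r]
rrzrKrK => rrzrrKrrK   [K -> r K r]
rrzrrKrrK => rrzrrurrK   [K -> u]
rrzrrurrK => rrzrrurru   [K -> u]

A => rAK => rrAKK => rrzKK => rrzrKrK => rrzrrKrrK => rrzrrurrK => rrzrrurru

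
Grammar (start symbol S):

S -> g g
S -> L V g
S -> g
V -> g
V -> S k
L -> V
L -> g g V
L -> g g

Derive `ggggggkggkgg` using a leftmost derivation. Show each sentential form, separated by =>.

S => LVg => ggVVg => ggSkVg => ggLVgkVg => ggggVVgkVg => ggggSkVgkVg => ggggggkVgkVg => ggggggkggkVg => ggggggkggkgg

S => LVg   [S -> L V g]
LVg => ggVVg   [L -> g g V]
ggVVg => ggSkVg   [V -> S k]
ggSkVg => ggLVgkVg   [S -> L V g]
ggLVgkVg => ggggVVgkVg   [L -> g g V]
ggggVVgkVg => ggggSkVgkVg   [V -> S k]
ggggSkVgkVg => ggggggkVgkVg   [S -> g g]
ggggggkVgkVg => ggggggkggkVg   [V -> g]
ggggggkggkVg => ggggggkggkgg   [V -> g]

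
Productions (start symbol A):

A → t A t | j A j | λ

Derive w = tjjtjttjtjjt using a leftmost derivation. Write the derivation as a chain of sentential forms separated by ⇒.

A ⇒ tAt   [A → t A t]
tAt ⇒ tjAjt   [A → j A j]
tjAjt ⇒ tjjAjjt   [A → j A j]
tjjAjjt ⇒ tjjtAtjjt   [A → t A t]
tjjtAtjjt ⇒ tjjtjAjtjjt   [A → j A j]
tjjtjAjtjjt ⇒ tjjtjtAtjtjjt   [A → t A t]
tjjtjtAtjtjjt ⇒ tjjtjttjtjjt   [A → λ]

A⇒tAt⇒tjAjt⇒tjjAjjt⇒tjjtAtjjt⇒tjjtjAjtjjt⇒tjjtjtAtjtjjt⇒tjjtjttjtjjt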